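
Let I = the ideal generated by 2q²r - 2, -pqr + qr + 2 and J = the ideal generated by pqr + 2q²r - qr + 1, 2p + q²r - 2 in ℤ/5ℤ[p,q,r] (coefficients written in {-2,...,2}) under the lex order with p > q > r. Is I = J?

No, the ideals differ.

For a fixed monomial order, each ideal has a unique reduced Gröbner basis; comparing bases decides equality.
Buchberger on the first generating set:
f_1 = 2q²r - 2, LT = q²r.
f_2 = -pqr + qr + 2, LT = pqr.

S(f_1,f_2): lcm = pq²r. S = -p + q²r + 2q.
  leading term p: no divisor's leading term divides it; move -p to the remainder.
  leading term q²r: subtract (-2)·f_1 from q²r + 2q → 2q + 1
  leading term q: no divisor's leading term divides it; move 2q to the remainder.
  leading term 1: no divisor's leading term divides it; move 1 to the remainder.
  remainder -p + 2q + 1 ≠ 0; add g_3 = -p + 2q + 1 to the basis.

The other S-polynomials (S(f_1,g_3), S(f_2,g_3)) all reduce to 0 modulo the current basis, so we have a Gröbner basis.
Inter-reduce: drop elements whose leading term is divisible by another's, tail-reduce, and make monic.
Reduced Gröbner basis: {p - 2q - 1, q²r - 1}.

Buchberger on the second generating set:
h_1 = pqr + 2q²r - qr + 1, LT = pqr.
h_2 = 2p + q²r - 2, LT = p.

S(h_1,h_2): lcm = pqr. S = 2q³r² + 2q²r + 1.
  leading term q³r²: no divisor's leading term divides it; move 2q³r² to the remainder.
  leading term q²r: no divisor's leading term divides it; move 2q²r to the remainder.
  leading term 1: no divisor's leading term divides it; move 1 to the remainder.
  remainder 2q³r² + 2q²r + 1 ≠ 0; add k_3 = 2q³r² + 2q²r + 1 to the basis.

The other S-polynomials (S(h_1,k_3), S(h_2,k_3)) all reduce to 0 modulo the current basis, so we have a Gröbner basis.
Inter-reduce: drop elements whose leading term is divisible by another's, tail-reduce, and make monic.
Reduced Gröbner basis: {p - 2q²r - 1, q³r² + q²r - 2}.

The bases are distinct; the ideals are different.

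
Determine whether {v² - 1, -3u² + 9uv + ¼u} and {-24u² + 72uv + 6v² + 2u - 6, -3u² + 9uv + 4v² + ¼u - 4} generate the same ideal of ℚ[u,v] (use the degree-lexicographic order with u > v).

Since reduced Gröbner bases are canonical representatives of ideals under a given ordering, it suffices to compute and compare them.
Buchberger on the first generating set:
f_1 = v² - 1, LT = v².
f_2 = -3u² + 9uv + ¼u, LT = u².

The S-polynomials (S(f_1,f_2)) all reduce to 0 modulo the current basis, so we have a Gröbner basis.
Inter-reduce: drop elements whose leading term is divisible by another's, tail-reduce, and make monic.
Reduced Gröbner basis: {u² - 3uv - 1/12u, v² - 1}.

Buchberger on the second generating set:
h_1 = -24u² + 72uv + 6v² + 2u - 6, LT = u².
h_2 = -3u² + 9uv + 4v² + ¼u - 4, LT = u².

S(h_1,h_2): lcm = u². S = 13/12v² - 13/12.
  leading term v²: no divisor's leading term divides it; move 13/12v² to the remainder.
  leading term 1: no divisor's leading term divides it; move -13/12 to the remainder.
  remainder 13/12v² - 13/12 ≠ 0; add k_3 = 13/12v² - 13/12 to the basis.

The other S-polynomials (S(h_1,k_3), S(h_2,k_3)) all reduce to 0 modulo the current basis, so we have a Gröbner basis.
Inter-reduce: drop elements whose leading term is divisible by another's, tail-reduce, and make monic.
Reduced Gröbner basis: {u² - 3uv - 1/12u, v² - 1}.

These coincide, so the ideals are equal.

Yes, the ideals are equal.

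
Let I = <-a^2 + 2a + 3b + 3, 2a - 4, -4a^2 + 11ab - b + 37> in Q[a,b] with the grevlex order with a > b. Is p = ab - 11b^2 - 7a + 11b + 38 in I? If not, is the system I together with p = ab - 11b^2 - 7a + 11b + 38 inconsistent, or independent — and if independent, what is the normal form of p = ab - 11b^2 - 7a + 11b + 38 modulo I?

First compute the reduced Gröbner basis of I by Buchberger's algorithm.
f_1 = -a^2 + 2a + 3b + 3, LT = a^2.
f_2 = 2a - 4, LT = a.
f_3 = -4a^2 + 11ab - b + 37, LT = a^2.

S(f_1,f_2): lcm = a^2. S = -3b - 3.
  leading term b: no divisor's leading term divides it; move -3b to the remainder.
  leading term 1: no divisor's leading term divides it; move -3 to the remainder.
  remainder -3b - 3 ≠ 0; add h_4 = -3b - 3 to the basis.

The other S-polynomials (S(f_1,f_3), S(f_2,f_3), S(f_1,h_4), S(f_2,h_4), S(f_3,h_4)) all reduce to 0 modulo the current basis, so we have a Gröbner basis.
Inter-reduce: drop elements whose leading term is divisible by another's, tail-reduce, and make monic.
Reduced Gröbner basis: {a - 2, b + 1}.
Label its elements g_1 = a - 2, g_2 = b + 1.

Reduce p = ab - 11b^2 - 7a + 11b + 38 modulo G:
  leading term ab: subtract (b)·g_1 from ab - 11b^2 - 7a + 11b + 38 → -11b^2 - 7a + 13b + 38
  leading term b^2: subtract (-11b)·g_2 from -11b^2 - 7a + 13b + 38 → -7a + 24b + 38
  leading term a: subtract (-7)·g_1 from -7a + 24b + 38 → 24b + 24
  leading term b: subtract (24)·g_2 from 24b + 24 → 0
  normal form = 0.
Since the normal form is 0, p ∈ I.

Ideal membership is decidable via reduction modulo a Gröbner basis.

ab - 11b^2 - 7a + 11b + 38 lies in I (it reduces to 0).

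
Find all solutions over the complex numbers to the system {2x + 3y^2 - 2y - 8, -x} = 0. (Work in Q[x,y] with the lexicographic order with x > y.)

Compute a lex Gröbner basis by Buchberger's algorithm.
f_1 = 2x + 3y^2 - 2y - 8, LT = x.
f_2 = -x, LT = x.

S(f_1,f_2): lcm = x. S = 3/2y^2 - y - 4.
  leading term y^2: no divisor's leading term divides it; move 3/2y^2 to the remainder.
  leading term y: no divisor's leading term divides it; move -y to the remainder.
  leading term 1: no divisor's leading term divides it; move -4 to the remainder.
  remainder 3/2y^2 - y - 4 ≠ 0; add h_3 = 3/2y^2 - y - 4 to the basis.

The other S-polynomials (S(f_1,h_3), S(f_2,h_3)) all reduce to 0 modulo the current basis, so we have a Gröbner basis.
Inter-reduce: drop elements whose leading term is divisible by another's, tail-reduce, and make monic.
Reduced Gröbner basis: {x, y^2 - 2/3y - 8/3}.

From the last basis element, y^2 - 2/3y - 8/3 = 0, so y takes values in {-4/3, 2}. Each choice, substituted upward through the basis, yields the corresponding point(s) of the solution set.
  y = -4/3: the earlier basis element becomes x = 0, giving x = 0 — point (0, -4/3).
  y = 2: the earlier basis element becomes x = 0, giving x = 0 — point (0, 2).
Check: every point annihilates each of the original generators.

{(0, -4/3), (0, 2)}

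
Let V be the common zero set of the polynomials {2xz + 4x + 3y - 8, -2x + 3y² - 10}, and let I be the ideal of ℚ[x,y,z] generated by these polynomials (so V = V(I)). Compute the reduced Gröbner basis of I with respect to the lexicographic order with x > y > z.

f_1 = 2xz + 4x + 3y - 8, LT = xz.
f_2 = -2x + 3y² - 10, LT = x.

S(f_1,f_2): lcm = xz. S = 2x + 3/2y²z + 3/2y - 5z - 4.
  leading term x: subtract (-1)·f_2 from 2x + 3/2y²z + 3/2y - 5z - 4 → 3/2y²z + 3y² + 3/2y - 5z - 14
  leading term y²z: no divisor's leading term divides it; move 3/2y²z to the remainder.
  leading term y²: no divisor's leading term divides it; move 3y² to the remainder.
  leading term y: no divisor's leading term divides it; move 3/2y to the remainder.
  leading term z: no divisor's leading term divides it; move -5z to the remainder.
  leading term 1: no divisor's leading term divides it; move -14 to the remainder.
  remainder 3/2y²z + 3y² + 3/2y - 5z - 14 ≠ 0; add g_3 = 3/2y²z + 3y² + 3/2y - 5z - 14 to the basis.

S(f_1,g_3): lcm = xy²z. S = -xy + 10/3xz + 28/3x + 3/2y³ - 4y².
  leading term xy: subtract (½y)·f_2 from -xy + 10/3xz + 28/3x + 3/2y³ - 4y² → 10/3xz + 28/3x - 4y² + 5y
  leading term xz: subtract (5/3)·f_1 from 10/3xz + 28/3x - 4y² + 5y → 8/3x - 4y² + 40/3
  leading term x: subtract (-4/3)·f_2 from 8/3x - 4y² + 40/3 → 0
  remainder 0.

S(f_2,g_3): leading monomials are coprime, so the S-polynomial reduces to 0 (Buchberger's first criterion).
Every S-polynomial of the final basis reduces to 0, so we have a Gröbner basis.
Inter-reduce: drop elements whose leading term is divisible by another's, tail-reduce, and make monic.

G = {x - 3/2y² + 5, y²z + 2y² + y - 10/3z - 28/3}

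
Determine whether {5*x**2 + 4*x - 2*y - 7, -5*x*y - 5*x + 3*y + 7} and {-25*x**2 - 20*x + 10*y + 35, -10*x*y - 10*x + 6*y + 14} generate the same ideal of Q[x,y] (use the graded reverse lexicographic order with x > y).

Yes, the ideals are equal.

Equality of ideals is decidable: compute both reduced Gröbner bases (unique for the ordering) and check whether they agree.
Buchberger on the first generating set:
f_1 = 5*x**2 + 4*x - 2*y - 7, LT = x**2.
f_2 = -5*x*y - 5*x + 3*y + 7, LT = x*y.

S(f_1,f_2): lcm = x**2*y. S = -x**2 + 7/5*x*y - 2/5*y**2 + 7/5*x - 7/5*y.
  reduce S modulo (f_1, f_2):
  remainder -2/5*y**2 + 4/5*x - 24/25*y + 14/25 ≠ 0; add g_3 = -2/5*y**2 + 4/5*x - 24/25*y + 14/25 to the basis.

The other S-polynomials (S(f_1,g_3), S(f_2,g_3)) all reduce to 0 modulo the current basis, so we have a Gröbner basis.
Inter-reduce: drop elements whose leading term is divisible by another's, tail-reduce, and make monic.
Reduced Gröbner basis: {x**2 + 4/5*x - 2/5*y - 7/5, x*y + x - 3/5*y - 7/5, y**2 - 2*x + 12/5*y - 7/5}.

Buchberger on the second generating set:
h_1 = -25*x**2 - 20*x + 10*y + 35, LT = x**2.
h_2 = -10*x*y - 10*x + 6*y + 14, LT = x*y.

S(h_1,h_2): lcm = x**2*y. S = -x**2 + 7/5*x*y - 2/5*y**2 + 7/5*x - 7/5*y.
  reduce S modulo (h_1, h_2):
  remainder -2/5*y**2 + 4/5*x - 24/25*y + 14/25 ≠ 0; add k_3 = -2/5*y**2 + 4/5*x - 24/25*y + 14/25 to the basis.

The other S-polynomials (S(h_1,k_3), S(h_2,k_3)) all reduce to 0 modulo the current basis, so we have a Gröbner basis.
Inter-reduce: drop elements whose leading term is divisible by another's, tail-reduce, and make monic.
Reduced Gröbner basis: {x**2 + 4/5*x - 2/5*y - 7/5, x*y + x - 3/5*y - 7/5, y**2 - 2*x + 12/5*y - 7/5}.

These coincide, so the ideals are equal.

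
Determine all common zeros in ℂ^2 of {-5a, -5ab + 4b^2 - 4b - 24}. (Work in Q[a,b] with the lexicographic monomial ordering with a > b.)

{(0, -2), (0, 3)}

Compute a lex Gröbner basis by Buchberger's algorithm.
f_1 = -5a, LT = a.
f_2 = -5ab + 4b^2 - 4b - 24, LT = ab.

S(f_1,f_2): lcm = ab. S = 4/5b^2 - 4/5b - 24/5.
  leading term b^2: no divisor's leading term divides it; move 4/5b^2 to the remainder.
  leading term b: no divisor's leading term divides it; move -4/5b to the remainder.
  leading term 1: no divisor's leading term divides it; move -24/5 to the remainder.
  remainder 4/5b^2 - 4/5b - 24/5 ≠ 0; add h_3 = 4/5b^2 - 4/5b - 24/5 to the basis.

The other S-polynomials (S(f_1,h_3), S(f_2,h_3)) all reduce to 0 modulo the current basis, so we have a Gröbner basis.
Inter-reduce: drop elements whose leading term is divisible by another's, tail-reduce, and make monic.
Reduced Gröbner basis: {a, b^2 - b - 6}.

From the last basis element, b^2 - b - 6 = 0, so b takes values in {-2, 3}. Each choice, substituted upward through the basis, yields the corresponding point(s) of the solution set.
  b = -2: the earlier basis element becomes a = 0, giving a = 0 — point (0, -2).
  b = 3: the earlier basis element becomes a = 0, giving a = 0 — point (0, 3).
Substituting each solution back into the original system confirms all equations vanish.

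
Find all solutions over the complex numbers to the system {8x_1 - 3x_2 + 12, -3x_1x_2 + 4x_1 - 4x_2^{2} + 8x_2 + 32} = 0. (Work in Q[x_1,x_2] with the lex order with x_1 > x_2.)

Compute a lex Gröbner basis by Buchberger's algorithm.
f_1 = 8x_1 - 3x_2 + 12, LT = x_1.
f_2 = -3x_1x_2 + 4x_1 - 4x_2^{2} + 8x_2 + 32, LT = x_1x_2.

S(f_1,f_2): lcm = x_1x_2. S = \tfrac{4}{3}x_1 - \tfrac{41}{24}x_2^{2} + \tfrac{25}{6}x_2 + \tfrac{32}{3}.
  leading term x_1: subtract (\tfrac{1}{6})·f_1 from \tfrac{4}{3}x_1 - \tfrac{41}{24}x_2^{2} + \tfrac{25}{6}x_2 + \tfrac{32}{3} → -\tfrac{41}{24}x_2^{2} + \tfrac{14}{3}x_2 + \tfrac{26}{3}
  leading term x_2^{2}: no divisor's leading term divides it; move -\tfrac{41}{24}x_2^{2} to the remainder.
  leading term x_2: no divisor's leading term divides it; move \tfrac{14}{3}x_2 to the remainder.
  leading term 1: no divisor's leading term divides it; move \tfrac{26}{3} to the remainder.
  remainder -\tfrac{41}{24}x_2^{2} + \tfrac{14}{3}x_2 + \tfrac{26}{3} ≠ 0; add h_3 = -\tfrac{41}{24}x_2^{2} + \tfrac{14}{3}x_2 + \tfrac{26}{3} to the basis.

S(f_1,h_3): leading monomials are coprime, so the S-polynomial reduces to 0 (Buchberger's first criterion).
S(f_2,h_3): lcm = x_1x_2^{2}. S = \tfrac{172}{123}x_1x_2 + \tfrac{208}{41}x_1 + \tfrac{4}{3}x_2^{3} - \tfrac{8}{3}x_2^{2} - \tfrac{32}{3}x_2.
  leading term x_1x_2: subtract (\tfrac{43}{246}x_2)·f_1 from \tfrac{172}{123}x_1x_2 + \tfrac{208}{41}x_1 + \tfrac{4}{3}x_2^{3} - \tfrac{8}{3}x_2^{2} - \tfrac{32}{3}x_2 → \tfrac{208}{41}x_1 + \tfrac{4}{3}x_2^{3} - \tfrac{527}{246}x_2^{2} - \tfrac{1570}{123}x_2
  leading term x_1: subtract (\tfrac{26}{41})·f_1 from \tfrac{208}{41}x_1 + \tfrac{4}{3}x_2^{3} - \tfrac{527}{246}x_2^{2} - \tfrac{1570}{123}x_2 → \tfrac{4}{3}x_2^{3} - \tfrac{527}{246}x_2^{2} - \tfrac{1336}{123}x_2 - \tfrac{312}{41}
  leading term x_2^{3}: subtract (-\tfrac{32}{41}x_2)·h_3 from \tfrac{4}{3}x_2^{3} - \tfrac{527}{246}x_2^{2} - \tfrac{1336}{123}x_2 - \tfrac{312}{41} → \tfrac{3}{2}x_2^{2} - \tfrac{168}{41}x_2 - \tfrac{312}{41}
  leading term x_2^{2}: subtract (-\tfrac{36}{41})·h_3 from \tfrac{3}{2}x_2^{2} - \tfrac{168}{41}x_2 - \tfrac{312}{41} → 0
  remainder 0.

Every S-polynomial of the final basis reduces to 0, so we have a Gröbner basis.
Inter-reduce: drop elements whose leading term is divisible by another's, tail-reduce, and make monic.
Reduced Gröbner basis: {x_1 - \tfrac{3}{8}x_2 + \tfrac{3}{2}, x_2^{2} - \tfrac{112}{41}x_2 - \tfrac{208}{41}}.

The lex basis is triangular: the last element involves only x_2. Solving x_2^{2} - \tfrac{112}{41}x_2 - \tfrac{208}{41} = 0 gives x_2 ∈ {-52/41, 4}; substituting each value into the earlier elements determines the remaining variables.
  x_2 = -52/41: the earlier basis element becomes x_1 + \tfrac{81}{41} = 0, giving x_1 = -81/41 — point (-81/41, -52/41).
  x_2 = 4: the earlier basis element becomes x_1 = 0, giving x_1 = 0 — point (0, 4).
Substituting each solution back into the original system confirms all equations vanish.

{(-81/41, -52/41), (0, 4)}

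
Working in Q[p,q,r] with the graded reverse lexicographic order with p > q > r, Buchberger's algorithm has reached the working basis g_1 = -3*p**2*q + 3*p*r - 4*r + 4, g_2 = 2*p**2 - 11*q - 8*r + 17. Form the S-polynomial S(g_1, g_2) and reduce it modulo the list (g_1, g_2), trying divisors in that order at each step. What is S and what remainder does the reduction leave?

lcm(LM(g_1), LM(g_2)) = p**2*q.
S = (lcm/LT(g_1))·g_1 − (lcm/LT(g_2))·g_2 = 11/2*q**2 - p*r + 4*q*r - 17/2*q + 4/3*r - 4/3.
Reduce S modulo (g_1, g_2) in that order:
  leading term q**2: no divisor's leading term divides it; move 11/2*q**2 to the remainder.
  leading term p*r: no divisor's leading term divides it; move -p*r to the remainder.
  leading term q*r: no divisor's leading term divides it; move 4*q*r to the remainder.
  leading term q: no divisor's leading term divides it; move -17/2*q to the remainder.
  leading term r: no divisor's leading term divides it; move 4/3*r to the remainder.
  leading term 1: no divisor's leading term divides it; move -4/3 to the remainder.
The remainder 11/2*q**2 - p*r + 4*q*r - 17/2*q + 4/3*r - 4/3 is nonzero, so it would be added as the next basis element.

S(g_1, g_2) = 11/2*q**2 - p*r + 4*q*r - 17/2*q + 4/3*r - 4/3; remainder on division = 11/2*q**2 - p*r + 4*q*r - 17/2*q + 4/3*r - 4/3.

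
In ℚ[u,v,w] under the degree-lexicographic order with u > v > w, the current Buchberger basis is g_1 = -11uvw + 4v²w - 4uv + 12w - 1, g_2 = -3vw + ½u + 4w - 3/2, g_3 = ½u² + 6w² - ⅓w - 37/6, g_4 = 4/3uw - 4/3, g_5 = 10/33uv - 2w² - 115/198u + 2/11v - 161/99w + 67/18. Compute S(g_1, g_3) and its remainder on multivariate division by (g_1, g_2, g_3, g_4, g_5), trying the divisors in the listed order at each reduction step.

S(g_1, g_3) = -4/11uv²w - 12vw³ + 4/11u²v + ⅔vw² - 12/11uw + 37/3vw + 1/11u; remainder on division = -16w³ + 1604/495w² + 751/297u + 1556/495v + 25504/1485w - 4993/495.

lcm(LM(g_1), LM(g_3)) = u²vw.
S = (lcm/LT(g_1))·g_1 − (lcm/LT(g_3))·g_3 = -4/11uv²w - 12vw³ + 4/11u²v + ⅔vw² - 12/11uw + 37/3vw + 1/11u.
Reduce S modulo (g_1, g_2, g_3, g_4, g_5) in that order:
  leading term uv²w: subtract (4/121v)·g_1 from -4/11uv²w - 12vw³ + 4/11u²v + ⅔vw² - 12/11uw + 37/3vw + 1/11u → -16/121v³w - 12vw³ + 4/11u²v + 16/121uv² + ⅔vw² - 12/11uw + 4333/363vw + 1/11u + 4/121v
  leading term v³w: subtract (16/363v²)·g_2 from -16/121v³w - 12vw³ + 4/11u²v + 16/121uv² + ⅔vw² - 12/11uw + 4333/363vw + 1/11u + 4/121v → -12vw³ + 4/11u²v + 40/363uv² - 64/363v²w + ⅔vw² - 12/11uw + 8/121v² + 4333/363vw + 1/11u + 4/121v
  leading term vw³: subtract (4w²)·g_2 from -12vw³ + 4/11u²v + 40/363uv² - 64/363v²w + ⅔vw² - 12/11uw + 8/121v² + 4333/363vw + 1/11u + 4/121v → 4/11u²v + 40/363uv² - 2uw² - 64/363v²w + ⅔vw² - 16w³ - 12/11uw + 8/121v² + 4333/363vw + 6w² + 1/11u + 4/121v
  leading term u²v: subtract (8/11v)·g_3 from 4/11u²v + 40/363uv² - 2uw² - 64/363v²w + ⅔vw² - 16w³ - 12/11uw + 8/121v² + 4333/363vw + 6w² + 1/11u + 4/121v → 40/363uv² - 2uw² - 64/363v²w - 122/33vw² - 16w³ - 12/11uw + 8/121v² + 4421/363vw + 6w² + 1/11u + 1640/363v
  leading term uv²: subtract (4/11v)·g_5 from 40/363uv² - 2uw² - 64/363v²w - 122/33vw² - 16w³ - 12/11uw + 8/121v² + 4421/363vw + 6w² + 1/11u + 1640/363v → -2uw² - 64/363v²w - 98/33vw² - 16w³ + 230/1089uv - 12/11uw + 13907/1089vw + 6w² + 1/11u + 3446/1089v
  leading term uw²: subtract (-3/2w)·g_4 from -2uw² - 64/363v²w - 98/33vw² - 16w³ + 230/1089uv - 12/11uw + 13907/1089vw + 6w² + 1/11u + 3446/1089v → -64/363v²w - 98/33vw² - 16w³ + 230/1089uv - 12/11uw + 13907/1089vw + 6w² + 1/11u + 3446/1089v - 2w
  leading term v²w: subtract (64/1089v)·g_2 from -64/363v²w - 98/33vw² - 16w³ + 230/1089uv - 12/11uw + 13907/1089vw + 6w² + 1/11u + 3446/1089v - 2w → -98/33vw² - 16w³ + 2/11uv - 12/11uw + 1241/99vw + 6w² + 1/11u + 322/99v - 2w
  leading term vw²: subtract (98/99w)·g_2 from -98/33vw² - 16w³ + 2/11uv - 12/11uw + 1241/99vw + 6w² + 1/11u + 322/99v - 2w → -16w³ + 2/11uv - 157/99uw + 1241/99vw + 202/99w² + 1/11u + 322/99v - 17/33w
  leading term w³: no divisor's leading term divides it; move -16w³ to the remainder.
  leading term uv: subtract (⅗)·g_5 from 2/11uv - 157/99uw + 1241/99vw + 202/99w² + 1/11u + 322/99v - 17/33w → -157/99uw + 1241/99vw + 1604/495w² + 29/66u + 1556/495v + 76/165w - 67/30
  leading term uw: subtract (-157/132)·g_4 from -157/99uw + 1241/99vw + 1604/495w² + 29/66u + 1556/495v + 76/165w - 67/30 → 1241/99vw + 1604/495w² + 29/66u + 1556/495v + 76/165w - 3781/990
  leading term vw: subtract (-1241/297)·g_2 from 1241/99vw + 1604/495w² + 29/66u + 1556/495v + 76/165w - 3781/990 → 1604/495w² + 751/297u + 1556/495v + 25504/1485w - 4993/495
  leading term w²: no divisor's leading term divides it; move 1604/495w² to the remainder.
  leading term u: no divisor's leading term divides it; move 751/297u to the remainder.
  leading term v: no divisor's leading term divides it; move 1556/495v to the remainder.
  leading term w: no divisor's leading term divides it; move 25504/1485w to the remainder.
  leading term 1: no divisor's leading term divides it; move -4993/495 to the remainder.
The remainder -16w³ + 1604/495w² + 751/297u + 1556/495v + 25504/1485w - 4993/495 is nonzero, so it would be added as the next basis element.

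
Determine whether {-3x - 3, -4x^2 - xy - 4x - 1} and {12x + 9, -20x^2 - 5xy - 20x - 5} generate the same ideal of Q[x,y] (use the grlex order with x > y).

No, the ideals differ.

For a fixed monomial order, each ideal has a unique reduced Gröbner basis; comparing bases decides equality.
Buchberger on the first generating set:
f_1 = -3x - 3, LT = x.
f_2 = -4x^2 - xy - 4x - 1, LT = x^2.

S(f_1,f_2): lcm = x^2. S = -1/4xy - 1/4.
  leading term xy: subtract (1/12y)·f_1 from -1/4xy - 1/4 → 1/4y - 1/4
  leading term y: no divisor's leading term divides it; move 1/4y to the remainder.
  leading term 1: no divisor's leading term divides it; move -1/4 to the remainder.
  remainder 1/4y - 1/4 ≠ 0; add g_3 = 1/4y - 1/4 to the basis.

The other S-polynomials (S(f_1,g_3), S(f_2,g_3)) all reduce to 0 modulo the current basis, so we have a Gröbner basis.
Inter-reduce: drop elements whose leading term is divisible by another's, tail-reduce, and make monic.
Reduced Gröbner basis: {x + 1, y - 1}.

Buchberger on the second generating set:
h_1 = 12x + 9, LT = x.
h_2 = -20x^2 - 5xy - 20x - 5, LT = x^2.

S(h_1,h_2): lcm = x^2. S = -1/4xy - 1/4x - 1/4.
  leading term xy: subtract (-1/48y)·h_1 from -1/4xy - 1/4x - 1/4 → -1/4x + 3/16y - 1/4
  leading term x: subtract (-1/48)·h_1 from -1/4x + 3/16y - 1/4 → 3/16y - 1/16
  leading term y: no divisor's leading term divides it; move 3/16y to the remainder.
  leading term 1: no divisor's leading term divides it; move -1/16 to the remainder.
  remainder 3/16y - 1/16 ≠ 0; add k_3 = 3/16y - 1/16 to the basis.

The other S-polynomials (S(h_1,k_3), S(h_2,k_3)) all reduce to 0 modulo the current basis, so we have a Gröbner basis.
Inter-reduce: drop elements whose leading term is divisible by another's, tail-reduce, and make monic.
Reduced Gröbner basis: {x + 3/4, y - 1/3}.

The bases are distinct; the ideals are different.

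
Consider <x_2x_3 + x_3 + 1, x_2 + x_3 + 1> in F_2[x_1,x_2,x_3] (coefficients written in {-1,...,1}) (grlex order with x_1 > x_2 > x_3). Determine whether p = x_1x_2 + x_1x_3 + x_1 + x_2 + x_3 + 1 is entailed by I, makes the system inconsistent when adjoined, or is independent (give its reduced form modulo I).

First compute the reduced Gröbner basis of I by Buchberger's algorithm.
f_1 = x_2x_3 + x_3 + 1, LT = x_2x_3.
f_2 = x_2 + x_3 + 1, LT = x_2.

S(f_1,f_2): lcm = x_2x_3. S = x_3^2 + 1.
  leading term x_3^2: no divisor's leading term divides it; move x_3^2 to the remainder.
  leading term 1: no divisor's leading term divides it; move 1 to the remainder.
  remainder x_3^2 + 1 ≠ 0; add h_3 = x_3^2 + 1 to the basis.

S(f_1,h_3): lcm = x_2x_3^2. S = x_3^2 + x_2 + x_3.
  leading term x_3^2: subtract (1)·h_3 from x_3^2 + x_2 + x_3 → x_2 + x_3 + 1
  leading term x_2: subtract (1)·f_2 from x_2 + x_3 + 1 → 0
  remainder 0.

S(f_2,h_3): leading monomials are coprime, so the S-polynomial reduces to 0 (Buchberger's first criterion).
Every S-polynomial of the final basis reduces to 0, so we have a Gröbner basis.
Inter-reduce: drop elements whose leading term is divisible by another's, tail-reduce, and make monic.
Reduced Gröbner basis: {x_3^2 + 1, x_2 + x_3 + 1}.
Label its elements g_1 = x_3^2 + 1, g_2 = x_2 + x_3 + 1.

Reduce p = x_1x_2 + x_1x_3 + x_1 + x_2 + x_3 + 1 modulo G:
  leading term x_1x_2: subtract (x_1)·g_2 from x_1x_2 + x_1x_3 + x_1 + x_2 + x_3 + 1 → x_2 + x_3 + 1
  leading term x_2: subtract (1)·g_2 from x_2 + x_3 + 1 → 0
  normal form = 0.
Since the normal form is 0, p ∈ I.

x_1x_2 + x_1x_3 + x_1 + x_2 + x_3 + 1 lies in I (it reduces to 0).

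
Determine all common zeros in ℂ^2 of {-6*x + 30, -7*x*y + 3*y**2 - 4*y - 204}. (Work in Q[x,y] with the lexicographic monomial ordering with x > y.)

{(5, -4), (5, 17)}

Compute a lex Gröbner basis by Buchberger's algorithm.
f_1 = -6*x + 30, LT = x.
f_2 = -7*x*y + 3*y**2 - 4*y - 204, LT = x*y.

S(f_1,f_2): lcm = x*y. S = 3/7*y**2 - 39/7*y - 204/7.
  leading term y**2: no divisor's leading term divides it; move 3/7*y**2 to the remainder.
  leading term y: no divisor's leading term divides it; move -39/7*y to the remainder.
  leading term 1: no divisor's leading term divides it; move -204/7 to the remainder.
  remainder 3/7*y**2 - 39/7*y - 204/7 ≠ 0; add h_3 = 3/7*y**2 - 39/7*y - 204/7 to the basis.

S(f_1,h_3): leading monomials are coprime, so the S-polynomial reduces to 0 (Buchberger's first criterion).
S(f_2,h_3): lcm = x*y**2. S = 13*x*y + 68*x - 3/7*y**3 + 4/7*y**2 + 204/7*y.
  leading term x*y: subtract (-13/6*y)·f_1 from 13*x*y + 68*x - 3/7*y**3 + 4/7*y**2 + 204/7*y → 68*x - 3/7*y**3 + 4/7*y**2 + 659/7*y
  leading term x: subtract (-34/3)·f_1 from 68*x - 3/7*y**3 + 4/7*y**2 + 659/7*y → -3/7*y**3 + 4/7*y**2 + 659/7*y + 340
  leading term y**3: subtract (-y)·h_3 from -3/7*y**3 + 4/7*y**2 + 659/7*y + 340 → -5*y**2 + 65*y + 340
  leading term y**2: subtract (-35/3)·h_3 from -5*y**2 + 65*y + 340 → 0
  remainder 0.

Every S-polynomial of the final basis reduces to 0, so we have a Gröbner basis.
Inter-reduce: drop elements whose leading term is divisible by another's, tail-reduce, and make monic.
Reduced Gröbner basis: {x - 5, y**2 - 13*y - 68}.

The lex basis is triangular: the last element involves only y. Solving y**2 - 13*y - 68 = 0 gives y ∈ {-4, 17}; substituting each value into the earlier elements determines the remaining variables.
  y = -4: the earlier basis element becomes x - 5 = 0, giving x = 5 — point (5, -4).
  y = 17: the earlier basis element becomes x - 5 = 0, giving x = 5 — point (5, 17).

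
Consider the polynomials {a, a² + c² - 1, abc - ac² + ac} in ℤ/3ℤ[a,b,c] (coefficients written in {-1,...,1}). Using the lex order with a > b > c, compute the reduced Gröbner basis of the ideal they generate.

f_1 = a, LT = a.
f_2 = a² + c² - 1, LT = a².
f_3 = abc - ac² + ac, LT = abc.

S(f_1,f_2): lcm = a². S = -c² + 1.
  leading term c²: no divisor's leading term divides it; move -c² to the remainder.
  leading term 1: no divisor's leading term divides it; move 1 to the remainder.
  remainder -c² + 1 ≠ 0; add g_4 = -c² + 1 to the basis.

The other S-polynomials (S(f_1,f_3), S(f_2,f_3), S(f_1,g_4), S(f_2,g_4), S(f_3,g_4)) all reduce to 0 modulo the current basis, so we have a Gröbner basis.
Inter-reduce: drop elements whose leading term is divisible by another's, tail-reduce, and make monic.

G = {a, c² - 1}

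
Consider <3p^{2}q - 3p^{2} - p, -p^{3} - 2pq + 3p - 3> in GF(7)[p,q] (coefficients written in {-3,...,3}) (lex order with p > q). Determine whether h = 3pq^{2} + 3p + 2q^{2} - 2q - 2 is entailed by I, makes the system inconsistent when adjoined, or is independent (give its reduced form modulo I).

3pq^{2} + 3p + 2q^{2} - 2q - 2 lies in I (it reduces to 0).

First compute the reduced Gröbner basis of I by Buchberger's algorithm.
f_1 = 3p^{2}q - 3p^{2} - p, LT = p^{2}q.
f_2 = -p^{3} - 2pq + 3p - 3, LT = p^{3}.

S(f_1,f_2): lcm = p^{3}q. S = -p^{3} + 2p^{2} - 2pq^{2} + 3pq - 3q.
  leading term p^{3}: subtract (1)·f_2 from -p^{3} + 2p^{2} - 2pq^{2} + 3pq - 3q → 2p^{2} - 2pq^{2} - 2pq - 3p - 3q + 3
  leading term p^{2}: no divisor's leading term divides it; move 2p^{2} to the remainder.
  leading term pq^{2}: no divisor's leading term divides it; move -2pq^{2} to the remainder.
  leading term pq: no divisor's leading term divides it; move -2pq to the remainder.
  leading term p: no divisor's leading term divides it; move -3p to the remainder.
  leading term q: no divisor's leading term divides it; move -3q to the remainder.
  leading term 1: no divisor's leading term divides it; move 3 to the remainder.
  remainder 2p^{2} - 2pq^{2} - 2pq - 3p - 3q + 3 ≠ 0; add k_3 = 2p^{2} - 2pq^{2} - 2pq - 3p - 3q + 3 to the basis.

S(f_1,k_3): lcm = p^{2}q. S = -p^{2} + pq^{3} + pq^{2} - 2pq + 2p - 2q^{2} + 2q.
  leading term p^{2}: subtract (3)·k_3 from -p^{2} + pq^{3} + pq^{2} - 2pq + 2p - 2q^{2} + 2q → pq^{3} - 3pq - 3p - 2q^{2} - 3q - 2
  leading term pq^{3}: no divisor's leading term divides it; move pq^{3} to the remainder.
  leading term pq: no divisor's leading term divides it; move -3pq to the remainder.
  leading term p: no divisor's leading term divides it; move -3p to the remainder.
  leading term q^{2}: no divisor's leading term divides it; move -2q^{2} to the remainder.
  leading term q: no divisor's leading term divides it; move -3q to the remainder.
  leading term 1: no divisor's leading term divides it; move -2 to the remainder.
  remainder pq^{3} - 3pq - 3p - 2q^{2} - 3q - 2 ≠ 0; add k_4 = pq^{3} - 3pq - 3p - 2q^{2} - 3q - 2 to the basis.

S(f_2,k_3): lcm = p^{3}. S = p^{2}q^{2} + p^{2}q - 2p^{2} - p + 3.
  leading term p^{2}q^{2}: subtract (-2q)·f_1 from p^{2}q^{2} + p^{2}q - 2p^{2} - p + 3 → 2p^{2}q - 2p^{2} - 2pq - p + 3
  leading term p^{2}q: subtract (3)·f_1 from 2p^{2}q - 2p^{2} - 2pq - p + 3 → -2pq + 2p + 3
  leading term pq: no divisor's leading term divides it; move -2pq to the remainder.
  leading term p: no divisor's leading term divides it; move 2p to the remainder.
  leading term 1: no divisor's leading term divides it; move 3 to the remainder.
  remainder -2pq + 2p + 3 ≠ 0; add k_5 = -2pq + 2p + 3 to the basis.

S(k_4,k_5): lcm = pq^{3}. S = pq^{2} - 3pq - 3p + 3q^{2} - 3q - 2.
  leading term pq^{2}: subtract (3q)·k_5 from pq^{2} - 3pq - 3p + 3q^{2} - 3q - 2 → -2pq - 3p + 3q^{2} + 2q - 2
  leading term pq: subtract (1)·k_5 from -2pq - 3p + 3q^{2} + 2q - 2 → 2p + 3q^{2} + 2q + 2
  leading term p: no divisor's leading term divides it; move 2p to the remainder.
  leading term q^{2}: no divisor's leading term divides it; move 3q^{2} to the remainder.
  leading term q: no divisor's leading term divides it; move 2q to the remainder.
  leading term 1: no divisor's leading term divides it; move 2 to the remainder.
  remainder 2p + 3q^{2} + 2q + 2 ≠ 0; add k_6 = 2p + 3q^{2} + 2q + 2 to the basis.

S(k_4,k_6): lcm = pq^{3}. S = -3pq - 3p + 2q^{5} - q^{4} - q^{3} - 2q^{2} - 3q - 2.
  leading term pq: subtract (-2)·k_5 from -3pq - 3p + 2q^{5} - q^{4} - q^{3} - 2q^{2} - 3q - 2 → p + 2q^{5} - q^{4} - q^{3} - 2q^{2} - 3q - 3
  leading term p: subtract (-3)·k_6 from p + 2q^{5} - q^{4} - q^{3} - 2q^{2} - 3q - 3 → 2q^{5} - q^{4} - q^{3} + 3q + 3
  leading term q^{5}: no divisor's leading term divides it; move 2q^{5} to the remainder.
  leading term q^{4}: no divisor's leading term divides it; move -q^{4} to the remainder.
  leading term q^{3}: no divisor's leading term divides it; move -q^{3} to the remainder.
  leading term q: no divisor's leading term divides it; move 3q to the remainder.
  leading term 1: no divisor's leading term divides it; move 3 to the remainder.
  remainder 2q^{5} - q^{4} - q^{3} + 3q + 3 ≠ 0; add k_7 = 2q^{5} - q^{4} - q^{3} + 3q + 3 to the basis.

S(k_5,k_6): lcm = pq. S = -p + 2q^{3} - q^{2} - q + 2.
  leading term p: subtract (3)·k_6 from -p + 2q^{3} - q^{2} - q + 2 → 2q^{3} - 3q^{2} + 3
  leading term q^{3}: no divisor's leading term divides it; move 2q^{3} to the remainder.
  leading term q^{2}: no divisor's leading term divides it; move -3q^{2} to the remainder.
  leading term 1: no divisor's leading term divides it; move 3 to the remainder.
  remainder 2q^{3} - 3q^{2} + 3 ≠ 0; add k_8 = 2q^{3} - 3q^{2} + 3 to the basis.

The other S-polynomials (S(f_1,k_4), S(f_2,k_4), S(k_3,k_4), S(f_1,k_5), S(f_2,k_5), S(k_3,k_5), S(f_1,k_6), S(f_2,k_6), S(k_3,k_6), S(f_1,k_7), S(f_2,k_7), S(k_3,k_7), S(k_4,k_7), S(k_5,k_7), S(k_6,k_7), S(f_1,k_8), S(f_2,k_8), S(k_3,k_8), S(k_4,k_8), S(k_5,k_8), S(k_6,k_8), S(k_7,k_8)) all reduce to 0 modulo the current basis, so we have a Gröbner basis.
Inter-reduce: drop elements whose leading term is divisible by another's, tail-reduce, and make monic.
Reduced Gröbner basis: {p - 2q^{2} + q + 1, q^{3} + 2q^{2} - 2}.
Label its elements g_1 = p - 2q^{2} + q + 1, g_2 = q^{3} + 2q^{2} - 2.

Reduce h = 3pq^{2} + 3p + 2q^{2} - 2q - 2 modulo G:
  leading term pq^{2}: subtract (3q^{2})·g_1 from 3pq^{2} + 3p + 2q^{2} - 2q - 2 → 3p - q^{4} - 3q^{3} - q^{2} - 2q - 2
  leading term p: subtract (3)·g_1 from 3p - q^{4} - 3q^{3} - q^{2} - 2q - 2 → -q^{4} - 3q^{3} - 2q^{2} + 2q + 2
  leading term q^{4}: subtract (-q)·g_2 from -q^{4} - 3q^{3} - 2q^{2} + 2q + 2 → -q^{3} - 2q^{2} + 2
  leading term q^{3}: subtract (-1)·g_2 from -q^{3} - 2q^{2} + 2 → 0
  normal form = 0.
Since the normal form is 0, h ∈ I.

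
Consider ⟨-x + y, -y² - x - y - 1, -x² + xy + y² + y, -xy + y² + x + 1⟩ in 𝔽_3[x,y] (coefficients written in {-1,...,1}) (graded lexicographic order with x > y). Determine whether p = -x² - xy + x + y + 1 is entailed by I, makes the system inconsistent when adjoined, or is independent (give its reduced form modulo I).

-x² - xy + x + y + 1 lies in I (it reduces to 0).

First compute the reduced Gröbner basis of I by Buchberger's algorithm.
f_1 = -x + y, LT = x.
f_2 = -y² - x - y - 1, LT = y².
f_3 = -x² + xy + y² + y, LT = x².
f_4 = -xy + y² + x + 1, LT = xy.

S(f_1,f_3): lcm = x². S = y² + y.
  reduce S modulo (f_1, f_2, f_3, f_4):
  remainder -y - 1 ≠ 0; add h_5 = -y - 1 to the basis.

The other S-polynomials (S(f_1,f_2), S(f_1,f_4), S(f_2,f_3), S(f_2,f_4), S(f_3,f_4), S(f_1,h_5), S(f_2,h_5), S(f_3,h_5), S(f_4,h_5)) all reduce to 0 modulo the current basis, so we have a Gröbner basis.
Inter-reduce: drop elements whose leading term is divisible by another's, tail-reduce, and make monic.
Reduced Gröbner basis: {x + 1, y + 1}.
Label its elements g_1 = x + 1, g_2 = y + 1.

Reduce p = -x² - xy + x + y + 1 modulo G:
  leading term x²: subtract (-x)·g_1 from -x² - xy + x + y + 1 → -xy - x + y + 1
  leading term xy: subtract (-y)·g_1 from -xy - x + y + 1 → -x - y + 1
  leading term x: subtract (-1)·g_1 from -x - y + 1 → -y - 1
  leading term y: subtract (-1)·g_2 from -y - 1 → 0
  normal form = 0.
Since the normal form is 0, p ∈ I.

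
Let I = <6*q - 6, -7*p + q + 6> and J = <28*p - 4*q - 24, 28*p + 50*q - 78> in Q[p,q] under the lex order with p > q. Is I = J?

For a fixed monomial order, each ideal has a unique reduced Gröbner basis; comparing bases decides equality.
Buchberger on the first generating set:
f_1 = 6*q - 6, LT = q.
f_2 = -7*p + q + 6, LT = p.

The S-polynomials (S(f_1,f_2)) all reduce to 0 modulo the current basis, so we have a Gröbner basis.
Inter-reduce: drop elements whose leading term is divisible by another's, tail-reduce, and make monic.
Reduced Gröbner basis: {p - 1, q - 1}.

Buchberger on the second generating set:
h_1 = 28*p - 4*q - 24, LT = p.
h_2 = 28*p + 50*q - 78, LT = p.

S(h_1,h_2): lcm = p. S = -27/14*q + 27/14.
  reduce S modulo (h_1, h_2):
  remainder -27/14*q + 27/14 ≠ 0; add k_3 = -27/14*q + 27/14 to the basis.

The other S-polynomials (S(h_1,k_3), S(h_2,k_3)) all reduce to 0 modulo the current basis, so we have a Gröbner basis.
Inter-reduce: drop elements whose leading term is divisible by another's, tail-reduce, and make monic.
Reduced Gröbner basis: {p - 1, q - 1}.

The two bases agree; hence the ideals are identical.

Yes, the ideals are equal.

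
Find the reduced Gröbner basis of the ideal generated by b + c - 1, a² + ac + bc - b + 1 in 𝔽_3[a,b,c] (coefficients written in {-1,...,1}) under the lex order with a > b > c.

f_1 = b + c - 1, LT = b.
f_2 = a² + ac + bc - b + 1, LT = a².

The S-polynomials (S(f_1,f_2)) all reduce to 0 modulo the current basis, so we have a Gröbner basis.

G = {a² + ac - c² - c, b + c - 1}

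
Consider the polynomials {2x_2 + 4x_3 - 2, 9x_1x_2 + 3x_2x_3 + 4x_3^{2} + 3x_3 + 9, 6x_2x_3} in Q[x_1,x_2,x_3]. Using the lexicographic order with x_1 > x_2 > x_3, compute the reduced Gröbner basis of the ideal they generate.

G = {x_1 + 1, x_2 - 1, x_3}

f_1 = 2x_2 + 4x_3 - 2, LT = x_2.
f_2 = 9x_1x_2 + 3x_2x_3 + 4x_3^{2} + 3x_3 + 9, LT = x_1x_2.
f_3 = 6x_2x_3, LT = x_2x_3.

S(f_1,f_2): lcm = x_1x_2. S = 2x_1x_3 - x_1 - \tfrac{1}{3}x_2x_3 - \tfrac{4}{9}x_3^{2} - \tfrac{1}{3}x_3 - 1.
  leading term x_1x_3: no divisor's leading term divides it; move 2x_1x_3 to the remainder.
  leading term x_1: no divisor's leading term divides it; move -x_1 to the remainder.
  leading term x_2x_3: subtract (-\tfrac{1}{6}x_3)·f_1 from -\tfrac{1}{3}x_2x_3 - \tfrac{4}{9}x_3^{2} - \tfrac{1}{3}x_3 - 1 → \tfrac{2}{9}x_3^{2} - \tfrac{2}{3}x_3 - 1
  leading term x_3^{2}: no divisor's leading term divides it; move \tfrac{2}{9}x_3^{2} to the remainder.
  leading term x_3: no divisor's leading term divides it; move -\tfrac{2}{3}x_3 to the remainder.
  leading term 1: no divisor's leading term divides it; move -1 to the remainder.
  remainder 2x_1x_3 - x_1 + \tfrac{2}{9}x_3^{2} - \tfrac{2}{3}x_3 - 1 ≠ 0; add g_4 = 2x_1x_3 - x_1 + \tfrac{2}{9}x_3^{2} - \tfrac{2}{3}x_3 - 1 to the basis.

S(f_1,f_3): lcm = x_2x_3. S = 2x_3^{2} - x_3.
  leading term x_3^{2}: no divisor's leading term divides it; move 2x_3^{2} to the remainder.
  leading term x_3: no divisor's leading term divides it; move -x_3 to the remainder.
  remainder 2x_3^{2} - x_3 ≠ 0; add g_5 = 2x_3^{2} - x_3 to the basis.

S(f_2,f_3): lcm = x_1x_2x_3. S = \tfrac{1}{3}x_2x_3^{2} + \tfrac{4}{9}x_3^{3} + \tfrac{1}{3}x_3^{2} + x_3.
  leading term x_2x_3^{2}: subtract (\tfrac{1}{6}x_3^{2})·f_1 from \tfrac{1}{3}x_2x_3^{2} + \tfrac{4}{9}x_3^{3} + \tfrac{1}{3}x_3^{2} + x_3 → -\tfrac{2}{9}x_3^{3} + \tfrac{2}{3}x_3^{2} + x_3
  leading term x_3^{3}: subtract (-\tfrac{1}{9}x_3)·g_5 from -\tfrac{2}{9}x_3^{3} + \tfrac{2}{3}x_3^{2} + x_3 → \tfrac{5}{9}x_3^{2} + x_3
  leading term x_3^{2}: subtract (\tfrac{5}{18})·g_5 from \tfrac{5}{9}x_3^{2} + x_3 → \tfrac{23}{18}x_3
  leading term x_3: no divisor's leading term divides it; move \tfrac{23}{18}x_3 to the remainder.
  remainder \tfrac{23}{18}x_3 ≠ 0; add g_6 = \tfrac{23}{18}x_3 to the basis.

S(g_4,g_6): lcm = x_1x_3. S = -\tfrac{1}{2}x_1 + \tfrac{1}{9}x_3^{2} - \tfrac{1}{3}x_3 - \tfrac{1}{2}.
  leading term x_1: no divisor's leading term divides it; move -\tfrac{1}{2}x_1 to the remainder.
  leading term x_3^{2}: subtract (\tfrac{1}{18})·g_5 from \tfrac{1}{9}x_3^{2} - \tfrac{1}{3}x_3 - \tfrac{1}{2} → -\tfrac{5}{18}x_3 - \tfrac{1}{2}
  leading term x_3: subtract (-\tfrac{5}{23})·g_6 from -\tfrac{5}{18}x_3 - \tfrac{1}{2} → -\tfrac{1}{2}
  leading term 1: no divisor's leading term divides it; move -\tfrac{1}{2} to the remainder.
  remainder -\tfrac{1}{2}x_1 - \tfrac{1}{2} ≠ 0; add g_7 = -\tfrac{1}{2}x_1 - \tfrac{1}{2} to the basis.

The other S-polynomials (S(f_1,g_4), S(f_2,g_4), S(f_3,g_4), S(f_1,g_5), S(f_2,g_5), S(f_3,g_5), S(g_4,g_5), S(f_1,g_6), S(f_2,g_6), S(f_3,g_6), S(g_5,g_6), S(f_1,g_7), S(f_2,g_7), S(f_3,g_7), S(g_4,g_7), S(g_5,g_7), S(g_6,g_7)) all reduce to 0 modulo the current basis, so we have a Gröbner basis.
Inter-reduce: drop elements whose leading term is divisible by another's, tail-reduce, and make monic.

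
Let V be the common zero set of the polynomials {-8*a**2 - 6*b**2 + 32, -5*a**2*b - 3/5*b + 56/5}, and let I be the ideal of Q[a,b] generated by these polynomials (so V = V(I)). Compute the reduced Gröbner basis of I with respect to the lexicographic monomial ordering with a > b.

f_1 = -8*a**2 - 6*b**2 + 32, LT = a**2.
f_2 = -5*a**2*b - 3/5*b + 56/5, LT = a**2*b.

S(f_1,f_2): lcm = a**2*b. S = 3/4*b**3 - 103/25*b + 56/25.
  reduce S modulo (f_1, f_2):
  remainder 3/4*b**3 - 103/25*b + 56/25 ≠ 0; add g_3 = 3/4*b**3 - 103/25*b + 56/25 to the basis.

The other S-polynomials (S(f_1,g_3), S(f_2,g_3)) all reduce to 0 modulo the current basis, so we have a Gröbner basis.
Inter-reduce: drop elements whose leading term is divisible by another's, tail-reduce, and make monic.

G = {a**2 + 3/4*b**2 - 4, b**3 - 412/75*b + 224/75}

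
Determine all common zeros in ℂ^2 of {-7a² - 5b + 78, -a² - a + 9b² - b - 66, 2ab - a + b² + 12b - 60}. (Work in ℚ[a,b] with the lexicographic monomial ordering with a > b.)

Compute a lex Gröbner basis by Buchberger's algorithm.
f_1 = -7a² - 5b + 78, LT = a².
f_2 = -a² - a + 9b² - b - 66, LT = a².
f_3 = 2ab - a + b² + 12b - 60, LT = ab.

S(f_1,f_2): lcm = a². S = -a + 9b² - 2/7b - 540/7.
  reduce S modulo (f_1, f_2, f_3):
  remainder -a + 9b² - 2/7b - 540/7 ≠ 0; add h_4 = -a + 9b² - 2/7b - 540/7 to the basis.

S(f_1,f_3): lcm = a²b. S = ½a² - ½ab² - 6ab + 30a + 5/7b² - 78/7b.
  reduce S modulo (f_1, f_2, f_3, h_4):
  remainder ¼b³ + 1741/7b² + 93/28b - 15786/7 ≠ 0; add h_5 = ¼b³ + 1741/7b² + 93/28b - 15786/7 to the basis.

S(f_2,f_3): lcm = a²b. S = ½a² - ½ab² - 5ab + 30a - 9b³ + b² + 66b.
  reduce S modulo (f_1, f_2, f_3, h_4, h_5):
  remainder 8958b² + 1334/7b - 568356/7 ≠ 0; add h_6 = 8958b² + 1334/7b - 568356/7 to the basis.

S(f_1,h_4): lcm = a². S = 9ab² - 2/7ab - 540/7a + 5/7b - 78/7.
  reduce S modulo (f_1, f_2, f_3, h_4, h_5, h_6):
  remainder 54203468/219471b - 54203468/73157 ≠ 0; add h_7 = 54203468/219471b - 54203468/73157 to the basis.

The other S-polynomials (S(f_2,h_4), S(f_3,h_4), S(f_1,h_5), S(f_2,h_5), S(f_3,h_5), S(h_4,h_5), S(f_1,h_6), S(f_2,h_6), S(f_3,h_6), S(h_4,h_6), S(h_5,h_6), S(f_1,h_7), S(f_2,h_7), S(f_3,h_7), S(h_4,h_7), S(h_5,h_7), S(h_6,h_7)) all reduce to 0 modulo the current basis, so we have a Gröbner basis.
Inter-reduce: drop elements whose leading term is divisible by another's, tail-reduce, and make monic.
Reduced Gröbner basis: {a - 3, b - 3}.

A lex Gröbner basis eliminates variables successively. Here b - 3 depends only on b, with roots {3}; lifting each root through the earlier basis elements recovers the full solutions.
  b = 3: the earlier basis element becomes a - 3 = 0, giving a = 3 — point (3, 3).

{(3, 3)}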